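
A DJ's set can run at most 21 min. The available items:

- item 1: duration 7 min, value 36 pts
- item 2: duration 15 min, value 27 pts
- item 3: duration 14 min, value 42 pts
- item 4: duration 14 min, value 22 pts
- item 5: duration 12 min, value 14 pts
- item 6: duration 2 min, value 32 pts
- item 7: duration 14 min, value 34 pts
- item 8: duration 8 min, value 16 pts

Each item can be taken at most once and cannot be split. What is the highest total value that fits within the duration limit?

Check high-value combinations within 21 min:
- item 1+item 6+item 8: duration 7+2+8=17, value 36+32+16=84
- item 1+item 5+item 6: duration 7+12+2=21, value 36+14+32=82
- item 1+item 3: duration 7+14=21, value 36+42=78
Best: 84 pts.

84 pts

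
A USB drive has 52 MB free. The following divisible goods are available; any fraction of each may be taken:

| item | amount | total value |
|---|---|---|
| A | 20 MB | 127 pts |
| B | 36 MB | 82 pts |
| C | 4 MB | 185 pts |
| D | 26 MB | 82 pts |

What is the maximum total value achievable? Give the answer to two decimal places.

Take in order of value per unit:
- C (185/4 per unit): all 4 → value 185, running total 185.00
- A (127/20 per unit): all 20 → value 127, running total 312.00
- D (82/26 per unit): all 26 → value 82, running total 394.00
- B (82/36 per unit): 2 of 36 → value 2×82/36 = 4.5556, running total 398.56
Total 398.56.

398.56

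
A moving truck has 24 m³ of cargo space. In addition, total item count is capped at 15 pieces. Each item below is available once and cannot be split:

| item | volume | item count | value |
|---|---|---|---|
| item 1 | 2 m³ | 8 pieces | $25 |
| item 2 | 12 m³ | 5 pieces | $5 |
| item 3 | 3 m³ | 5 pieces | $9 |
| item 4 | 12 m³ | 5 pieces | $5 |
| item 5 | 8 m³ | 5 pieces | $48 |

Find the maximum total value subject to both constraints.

$73

Feasible sets respecting both limits:
- item 1+item 5: volume 10, item count 13, value 73
- item 2+item 3+item 5: volume 23, item count 15, value 62
- item 3+item 4+item 5: volume 23, item count 15, value 62
Best: $73.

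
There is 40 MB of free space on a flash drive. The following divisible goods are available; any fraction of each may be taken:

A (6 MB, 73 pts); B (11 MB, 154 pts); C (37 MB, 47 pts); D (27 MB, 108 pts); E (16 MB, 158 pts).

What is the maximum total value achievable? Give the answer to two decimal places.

413.00

Take in order of value per unit:
- B (154/11 per unit): all 11 → value 154, running total 154.00
- A (73/6 per unit): all 6 → value 73, running total 227.00
- E (158/16 per unit): all 16 → value 158, running total 385.00
- D (108/27 per unit): 7 of 27 → value 7×108/27 = 28.0000, running total 413.00
Total 413.00.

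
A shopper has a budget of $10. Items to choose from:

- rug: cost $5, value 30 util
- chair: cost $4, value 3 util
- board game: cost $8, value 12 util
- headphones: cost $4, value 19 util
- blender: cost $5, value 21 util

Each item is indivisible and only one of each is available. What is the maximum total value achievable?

51 util

This is a 0/1 knapsack; check combinations near the capacity.
- rug+blender: cost 5+5=10, value 30+21=51
- rug+headphones: cost 5+4=9, value 30+19=49
- headphones+blender: cost 4+5=9, value 19+21=40
Best: 51 util.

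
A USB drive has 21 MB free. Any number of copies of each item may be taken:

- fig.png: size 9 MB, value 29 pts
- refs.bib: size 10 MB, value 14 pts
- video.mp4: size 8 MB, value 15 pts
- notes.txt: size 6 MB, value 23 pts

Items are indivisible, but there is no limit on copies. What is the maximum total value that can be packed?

75 pts

Best value-per-unit is notes.txt at 23/6; filling with it alone gives 3×23 = 69.
Optimal mix: 1×fig.png + 2×notes.txt → size 21, value 75.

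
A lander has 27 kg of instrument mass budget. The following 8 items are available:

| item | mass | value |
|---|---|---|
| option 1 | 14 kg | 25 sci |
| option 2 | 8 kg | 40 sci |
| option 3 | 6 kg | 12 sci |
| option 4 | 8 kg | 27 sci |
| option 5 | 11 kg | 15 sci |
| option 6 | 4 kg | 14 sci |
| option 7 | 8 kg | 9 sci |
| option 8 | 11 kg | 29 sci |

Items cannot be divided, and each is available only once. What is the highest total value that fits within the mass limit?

Check high-value combinations within 27 kg:
- option 2+option 4+option 8: mass 8+8+11=27, value 40+27+29=96
- option 2+option 3+option 4+option 6: mass 8+6+8+4=26, value 40+12+27+14=93
- option 2+option 6+option 8: mass 8+4+11=23, value 40+14+29=83
- option 2+option 4+option 5: mass 8+8+11=27, value 40+27+15=82
Best: 96 sci.

96 sci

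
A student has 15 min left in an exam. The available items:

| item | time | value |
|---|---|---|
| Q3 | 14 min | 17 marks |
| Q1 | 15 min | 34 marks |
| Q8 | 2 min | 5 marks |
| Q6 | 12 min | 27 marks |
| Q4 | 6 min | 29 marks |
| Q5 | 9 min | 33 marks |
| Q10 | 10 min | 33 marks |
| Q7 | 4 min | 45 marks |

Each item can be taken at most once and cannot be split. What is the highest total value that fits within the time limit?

83 marks

Check high-value combinations within 15 min:
- Q8+Q5+Q7: time 2+9+4=15, value 5+33+45=83
- Q8+Q4+Q7: time 2+6+4=12, value 5+29+45=79
- Q5+Q7: time 9+4=13, value 33+45=78
- Q10+Q7: time 10+4=14, value 33+45=78
- Q4+Q7: time 6+4=10, value 29+45=74
Best: 83 marks.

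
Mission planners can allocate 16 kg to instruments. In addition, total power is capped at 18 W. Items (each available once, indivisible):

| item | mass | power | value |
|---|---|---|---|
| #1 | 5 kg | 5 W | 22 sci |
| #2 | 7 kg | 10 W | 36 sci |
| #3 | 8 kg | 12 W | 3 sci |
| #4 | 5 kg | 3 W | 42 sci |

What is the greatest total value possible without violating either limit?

78 sci

Feasible sets respecting both limits:
- #2+#4: mass 12, power 13, value 78
- #1+#4: mass 10, power 8, value 64
- #1+#2: mass 12, power 15, value 58
- #3+#4: mass 13, power 15, value 45
Best: 78 sci.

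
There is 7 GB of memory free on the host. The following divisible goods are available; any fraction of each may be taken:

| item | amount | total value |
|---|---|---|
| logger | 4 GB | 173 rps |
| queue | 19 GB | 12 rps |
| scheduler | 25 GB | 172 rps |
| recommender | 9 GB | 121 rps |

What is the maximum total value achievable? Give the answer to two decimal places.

Take in order of value per unit:
- logger (173/4 per unit): all 4 → value 173, running total 173.00
- recommender (121/9 per unit): 3 of 9 → value 3×121/9 = 40.3333, running total 213.33
Total 213.33.

213.33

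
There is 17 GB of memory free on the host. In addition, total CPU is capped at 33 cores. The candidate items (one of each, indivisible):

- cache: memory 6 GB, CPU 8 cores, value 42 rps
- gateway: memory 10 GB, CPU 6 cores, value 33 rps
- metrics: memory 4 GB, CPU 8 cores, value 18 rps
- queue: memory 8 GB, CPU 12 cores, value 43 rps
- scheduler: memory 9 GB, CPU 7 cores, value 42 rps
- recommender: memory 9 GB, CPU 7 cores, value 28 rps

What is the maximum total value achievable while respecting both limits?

85 rps

Feasible sets respecting both limits:
- cache+queue: memory 14, CPU 20, value 85
- queue+scheduler: memory 17, CPU 19, value 85
- cache+scheduler: memory 15, CPU 15, value 84
Best: 85 rps.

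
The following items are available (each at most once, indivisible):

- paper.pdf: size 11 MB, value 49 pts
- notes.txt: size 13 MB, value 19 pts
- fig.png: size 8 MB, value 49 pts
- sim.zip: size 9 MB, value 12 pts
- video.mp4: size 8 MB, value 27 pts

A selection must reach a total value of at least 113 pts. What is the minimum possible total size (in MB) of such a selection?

27

Subsets with value ≥ 113, sorted by total size:
- paper.pdf+fig.png+video.mp4: size 27, value 125
- paper.pdf+notes.txt+fig.png: size 32, value 117
Minimum size: 27 MB.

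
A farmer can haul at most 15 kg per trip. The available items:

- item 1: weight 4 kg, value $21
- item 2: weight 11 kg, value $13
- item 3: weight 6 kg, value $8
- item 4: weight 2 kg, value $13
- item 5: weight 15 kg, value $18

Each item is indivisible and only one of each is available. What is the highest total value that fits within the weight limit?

$42

Check high-value combinations within 15 kg:
- item 1+item 3+item 4: weight 4+6+2=12, value 21+8+13=42
- item 1+item 4: weight 4+2=6, value 21+13=34
- item 1+item 2: weight 4+11=15, value 21+13=34
- item 1+item 3: weight 4+6=10, value 21+8=29
- item 2+item 4: weight 11+2=13, value 13+13=26
Best: $42.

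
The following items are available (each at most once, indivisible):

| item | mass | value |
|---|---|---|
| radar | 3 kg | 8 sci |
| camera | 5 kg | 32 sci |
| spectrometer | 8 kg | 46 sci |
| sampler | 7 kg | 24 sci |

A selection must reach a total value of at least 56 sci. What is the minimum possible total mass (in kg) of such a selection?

12

Subsets with value ≥ 56, sorted by total mass:
- camera+sampler: mass 12, value 56
- camera+spectrometer: mass 13, value 78
- spectrometer+sampler: mass 15, value 70
Minimum mass: 12 kg.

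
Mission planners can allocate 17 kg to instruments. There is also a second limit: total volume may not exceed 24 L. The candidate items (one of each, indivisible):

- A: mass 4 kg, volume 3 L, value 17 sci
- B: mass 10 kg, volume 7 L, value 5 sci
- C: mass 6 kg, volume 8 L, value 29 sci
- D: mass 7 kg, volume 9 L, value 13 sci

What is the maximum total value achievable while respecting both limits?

59 sci

Feasible sets respecting both limits:
- A+C+D: mass 17, volume 20, value 59
- A+C: mass 10, volume 11, value 46
- C+D: mass 13, volume 17, value 42
Best: 59 sci.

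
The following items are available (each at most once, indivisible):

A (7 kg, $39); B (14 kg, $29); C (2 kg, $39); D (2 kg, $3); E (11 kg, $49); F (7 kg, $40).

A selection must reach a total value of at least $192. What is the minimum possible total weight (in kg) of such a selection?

Subsets with value ≥ 192, sorted by total weight:
- A+B+C+E+F: weight 41, value 196
- A+B+C+D+E+F: weight 43, value 199
Minimum weight: 41 kg.

41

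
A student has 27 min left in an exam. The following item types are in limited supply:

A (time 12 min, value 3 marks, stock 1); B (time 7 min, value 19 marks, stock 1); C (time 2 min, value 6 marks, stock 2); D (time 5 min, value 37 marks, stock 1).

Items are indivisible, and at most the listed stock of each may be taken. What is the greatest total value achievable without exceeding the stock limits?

Best selections within time 27 and stock limits:
- 1×B + 2×C + 1×D: time 16, value 68
- 1×A + 1×B + 1×C + 1×D: time 26, value 65
- 1×B + 1×C + 1×D: time 14, value 62
- 1×A + 1×B + 1×D: time 24, value 59
Best: 68 marks.

68 marks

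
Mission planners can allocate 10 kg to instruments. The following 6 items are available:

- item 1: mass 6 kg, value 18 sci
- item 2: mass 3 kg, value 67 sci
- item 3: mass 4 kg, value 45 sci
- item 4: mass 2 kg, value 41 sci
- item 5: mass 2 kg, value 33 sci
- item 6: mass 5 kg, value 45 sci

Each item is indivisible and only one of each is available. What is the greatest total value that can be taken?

Check high-value combinations within 10 kg:
- item 2+item 3+item 4: mass 3+4+2=9, value 67+45+41=153
- item 2+item 4+item 6: mass 3+2+5=10, value 67+41+45=153
- item 2+item 3+item 5: mass 3+4+2=9, value 67+45+33=145
Best: 153 sci.

153 sci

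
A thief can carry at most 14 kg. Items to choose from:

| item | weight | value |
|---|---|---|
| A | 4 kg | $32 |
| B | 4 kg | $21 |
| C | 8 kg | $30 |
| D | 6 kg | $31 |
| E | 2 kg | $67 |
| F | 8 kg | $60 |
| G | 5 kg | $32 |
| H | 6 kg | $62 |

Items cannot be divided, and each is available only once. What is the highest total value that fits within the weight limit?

$161

Check high-value combinations within 14 kg:
- A+E+H: weight 4+2+6=12, value 32+67+62=161
- E+G+H: weight 2+5+6=13, value 67+32+62=161
- D+E+H: weight 6+2+6=14, value 31+67+62=160
- A+E+F: weight 4+2+8=14, value 32+67+60=159
Best: $161.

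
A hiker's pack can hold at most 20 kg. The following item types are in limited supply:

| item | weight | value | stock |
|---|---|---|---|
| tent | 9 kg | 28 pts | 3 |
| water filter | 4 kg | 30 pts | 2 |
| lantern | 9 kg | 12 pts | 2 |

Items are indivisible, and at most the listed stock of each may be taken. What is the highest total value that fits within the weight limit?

88 pts

Best selections within weight 20 and stock limits:
- 1×tent + 2×water filter: weight 17, value 88
- 2×water filter + 1×lantern: weight 17, value 72
Best: 88 pts.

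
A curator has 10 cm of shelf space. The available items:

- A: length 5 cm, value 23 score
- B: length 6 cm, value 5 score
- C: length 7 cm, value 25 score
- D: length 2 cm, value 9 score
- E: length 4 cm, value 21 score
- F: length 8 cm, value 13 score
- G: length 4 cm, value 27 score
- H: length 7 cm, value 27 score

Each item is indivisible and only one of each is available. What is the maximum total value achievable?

57 score

This is a 0/1 knapsack; check combinations near the capacity.
- D+E+G: length 2+4+4=10, value 9+21+27=57
- A+G: length 5+4=9, value 23+27=50
- E+G: length 4+4=8, value 21+27=48
Best: 57 score.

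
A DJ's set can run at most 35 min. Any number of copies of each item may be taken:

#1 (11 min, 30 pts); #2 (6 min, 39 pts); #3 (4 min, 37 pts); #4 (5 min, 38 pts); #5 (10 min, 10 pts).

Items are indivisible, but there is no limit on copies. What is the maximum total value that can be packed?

Best value-per-unit is #3 at 37/4; filling with it alone gives 8×37 = 296.
Optimal mix: 1×#2 + 6×#3 + 1×#4 → duration 35, value 299.

299 pts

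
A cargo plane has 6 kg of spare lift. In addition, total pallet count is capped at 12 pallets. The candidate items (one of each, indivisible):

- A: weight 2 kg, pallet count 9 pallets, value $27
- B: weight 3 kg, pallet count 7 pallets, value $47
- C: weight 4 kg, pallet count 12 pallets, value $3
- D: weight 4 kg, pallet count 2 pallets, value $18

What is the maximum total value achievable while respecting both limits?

Feasible sets respecting both limits:
- B: weight 3, pallet count 7, value 47
- A+D: weight 6, pallet count 11, value 45
- A: weight 2, pallet count 9, value 27
- D: weight 4, pallet count 2, value 18
Best: $47.

$47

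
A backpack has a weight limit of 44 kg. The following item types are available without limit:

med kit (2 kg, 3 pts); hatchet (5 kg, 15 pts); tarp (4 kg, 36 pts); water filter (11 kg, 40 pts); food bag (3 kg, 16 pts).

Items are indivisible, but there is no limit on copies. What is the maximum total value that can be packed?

396 pts

Best value-per-unit is tarp at 36/4, and filling with it alone uses weight 11×4=44. No mix of the others beats 11×36 = 396.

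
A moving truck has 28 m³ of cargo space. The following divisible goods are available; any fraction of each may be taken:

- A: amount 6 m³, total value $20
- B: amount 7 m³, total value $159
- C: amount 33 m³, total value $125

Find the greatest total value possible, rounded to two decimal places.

Take in order of value per unit:
- B (159/7 per unit): all 7 → value 159, running total 159.00
- C (125/33 per unit): 21 of 33 → value 21×125/33 = 79.5455, running total 238.55
Total 238.55.

238.55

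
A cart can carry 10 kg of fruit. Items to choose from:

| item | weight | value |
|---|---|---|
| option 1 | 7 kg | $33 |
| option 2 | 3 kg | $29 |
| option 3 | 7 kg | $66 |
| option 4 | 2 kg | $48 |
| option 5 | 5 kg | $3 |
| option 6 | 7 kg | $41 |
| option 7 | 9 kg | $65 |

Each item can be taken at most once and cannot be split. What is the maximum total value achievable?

$114

This is a 0/1 knapsack; check combinations near the capacity.
- option 3+option 4: weight 7+2=9, value 66+48=114
- option 2+option 3: weight 3+7=10, value 29+66=95
- option 4+option 6: weight 2+7=9, value 48+41=89
Best: $114.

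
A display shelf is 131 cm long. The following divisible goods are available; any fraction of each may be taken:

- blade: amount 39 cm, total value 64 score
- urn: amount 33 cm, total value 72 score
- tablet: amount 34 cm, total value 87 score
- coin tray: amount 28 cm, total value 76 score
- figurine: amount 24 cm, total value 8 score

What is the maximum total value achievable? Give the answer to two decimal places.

294.08

Take in order of value per unit:
- coin tray (76/28 per unit): all 28 → value 76, running total 76.00
- tablet (87/34 per unit): all 34 → value 87, running total 163.00
- urn (72/33 per unit): all 33 → value 72, running total 235.00
- blade (64/39 per unit): 36 of 39 → value 36×64/39 = 59.0769, running total 294.08
Total 294.08.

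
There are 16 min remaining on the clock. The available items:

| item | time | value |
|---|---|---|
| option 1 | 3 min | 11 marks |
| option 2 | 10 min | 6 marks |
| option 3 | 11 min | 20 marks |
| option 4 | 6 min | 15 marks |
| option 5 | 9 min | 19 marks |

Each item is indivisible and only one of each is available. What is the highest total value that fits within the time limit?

Check high-value combinations within 16 min:
- option 4+option 5: time 6+9=15, value 15+19=34
- option 1+option 3: time 3+11=14, value 11+20=31
- option 1+option 5: time 3+9=12, value 11+19=30
Best: 34 marks.

34 marks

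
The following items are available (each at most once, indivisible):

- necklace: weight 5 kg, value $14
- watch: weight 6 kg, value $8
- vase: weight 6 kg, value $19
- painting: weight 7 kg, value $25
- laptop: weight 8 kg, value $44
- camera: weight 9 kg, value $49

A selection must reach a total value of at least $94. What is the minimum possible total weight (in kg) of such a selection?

Subsets with value ≥ 94, sorted by total weight:
- necklace+laptop+camera: weight 22, value 107
- vase+laptop+camera: weight 23, value 112
Minimum weight: 22 kg.

22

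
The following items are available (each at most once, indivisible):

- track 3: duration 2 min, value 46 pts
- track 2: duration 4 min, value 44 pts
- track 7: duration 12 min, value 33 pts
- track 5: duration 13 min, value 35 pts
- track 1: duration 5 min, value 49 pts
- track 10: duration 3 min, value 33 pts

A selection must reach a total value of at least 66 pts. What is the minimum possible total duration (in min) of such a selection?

Subsets with value ≥ 66, sorted by total duration:
- track 3+track 10: duration 5, value 79
- track 3+track 2: duration 6, value 90
Minimum duration: 5 min.

5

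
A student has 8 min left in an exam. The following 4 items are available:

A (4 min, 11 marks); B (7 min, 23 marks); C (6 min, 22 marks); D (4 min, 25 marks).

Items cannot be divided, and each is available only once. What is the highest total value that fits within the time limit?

36 marks

Check high-value combinations within 8 min:
- A+D: time 4+4=8, value 11+25=36
- D: time 4, value 25
- B: time 7, value 23
- C: time 6, value 22
- A: time 4, value 11
Best: 36 marks.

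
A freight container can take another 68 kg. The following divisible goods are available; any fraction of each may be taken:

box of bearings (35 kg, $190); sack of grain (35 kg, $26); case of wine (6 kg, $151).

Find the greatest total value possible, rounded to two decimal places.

Take in order of value per unit:
- case of wine (151/6 per unit): all 6 → value 151, running total 151.00
- box of bearings (190/35 per unit): all 35 → value 190, running total 341.00
- sack of grain (26/35 per unit): 27 of 35 → value 27×26/35 = 20.0571, running total 361.06
Total 361.06.

361.06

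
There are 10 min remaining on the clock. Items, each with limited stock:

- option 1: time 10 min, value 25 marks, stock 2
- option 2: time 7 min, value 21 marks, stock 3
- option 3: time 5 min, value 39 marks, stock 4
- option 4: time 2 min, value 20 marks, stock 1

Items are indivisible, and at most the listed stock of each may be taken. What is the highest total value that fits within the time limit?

Top feasible selections:
- 2×option 3: time 10, value 78
- 1×option 3 + 1×option 4: time 7, value 59
- 1×option 2 + 1×option 4: time 9, value 41
- 1×option 3: time 5, value 39
Best: 78 marks.

78 marks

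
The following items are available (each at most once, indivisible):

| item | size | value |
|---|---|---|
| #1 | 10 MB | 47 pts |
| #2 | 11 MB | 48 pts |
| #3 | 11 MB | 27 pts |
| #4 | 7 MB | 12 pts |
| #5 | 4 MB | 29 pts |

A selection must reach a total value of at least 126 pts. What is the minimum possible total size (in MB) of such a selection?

32

Subsets with value ≥ 126, sorted by total size:
- #1+#2+#4+#5: size 32, value 136
- #1+#2+#3+#5: size 36, value 151
- #1+#2+#3+#4: size 39, value 134
- #1+#2+#3+#4+#5: size 43, value 163
Minimum size: 32 MB.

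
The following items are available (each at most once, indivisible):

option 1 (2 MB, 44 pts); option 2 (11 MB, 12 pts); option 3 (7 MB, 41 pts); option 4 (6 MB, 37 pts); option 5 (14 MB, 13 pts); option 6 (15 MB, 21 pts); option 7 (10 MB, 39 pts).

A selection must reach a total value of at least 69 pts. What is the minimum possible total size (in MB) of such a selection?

8

Subsets with value ≥ 69, sorted by total size:
- option 1+option 4: size 8, value 81
- option 1+option 3: size 9, value 85
- option 1+option 7: size 12, value 83
- option 3+option 4: size 13, value 78
Minimum size: 8 MB.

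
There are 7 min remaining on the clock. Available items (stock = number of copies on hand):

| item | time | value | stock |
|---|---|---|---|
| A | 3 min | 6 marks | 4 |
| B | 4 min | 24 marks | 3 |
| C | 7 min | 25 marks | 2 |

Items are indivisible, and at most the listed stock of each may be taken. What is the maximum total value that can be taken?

30 marks

Best selections within time 7 and stock limits:
- 1×A + 1×B: time 7, value 30
- 1×C: time 7, value 25
- 1×B: time 4, value 24
Best: 30 marks.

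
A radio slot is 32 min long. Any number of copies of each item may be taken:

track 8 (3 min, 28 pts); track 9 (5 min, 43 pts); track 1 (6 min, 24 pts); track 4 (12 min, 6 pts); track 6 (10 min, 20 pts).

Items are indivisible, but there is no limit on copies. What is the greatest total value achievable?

Best value-per-unit is track 8 at 28/3; filling with it alone gives 10×28 = 280.
Optimal mix: 9×track 8 + 1×track 9 → duration 32, value 295.

295 pts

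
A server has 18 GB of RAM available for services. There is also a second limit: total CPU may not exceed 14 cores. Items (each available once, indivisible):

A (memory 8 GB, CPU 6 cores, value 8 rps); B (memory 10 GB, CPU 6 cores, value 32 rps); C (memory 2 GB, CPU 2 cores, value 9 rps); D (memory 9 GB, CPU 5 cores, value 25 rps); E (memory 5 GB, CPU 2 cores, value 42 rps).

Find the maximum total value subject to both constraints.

Feasible sets respecting both limits:
- B+C+E: memory 17, CPU 10, value 83
- C+D+E: memory 16, CPU 9, value 76
- B+E: memory 15, CPU 8, value 74
- D+E: memory 14, CPU 7, value 67
Best: 83 rps.

83 rps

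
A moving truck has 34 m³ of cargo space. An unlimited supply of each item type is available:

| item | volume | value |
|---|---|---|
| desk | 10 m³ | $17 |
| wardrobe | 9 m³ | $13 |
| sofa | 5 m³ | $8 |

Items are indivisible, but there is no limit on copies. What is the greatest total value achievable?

Best value-per-unit is desk at 17/10; filling with it alone gives 3×17 = 51.
Optimal mix: 2×desk + 1×wardrobe + 1×sofa → volume 34, value 55.

$55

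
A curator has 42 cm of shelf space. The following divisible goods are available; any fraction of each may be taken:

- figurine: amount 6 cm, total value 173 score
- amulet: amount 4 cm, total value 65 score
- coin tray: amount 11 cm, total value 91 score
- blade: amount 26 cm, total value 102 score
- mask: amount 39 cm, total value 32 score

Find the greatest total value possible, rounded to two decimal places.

Take in order of value per unit:
- figurine (173/6 per unit): all 6 → value 173, running total 173.00
- amulet (65/4 per unit): all 4 → value 65, running total 238.00
- coin tray (91/11 per unit): all 11 → value 91, running total 329.00
- blade (102/26 per unit): 21 of 26 → value 21×102/26 = 82.3846, running total 411.38
Total 411.38.

411.38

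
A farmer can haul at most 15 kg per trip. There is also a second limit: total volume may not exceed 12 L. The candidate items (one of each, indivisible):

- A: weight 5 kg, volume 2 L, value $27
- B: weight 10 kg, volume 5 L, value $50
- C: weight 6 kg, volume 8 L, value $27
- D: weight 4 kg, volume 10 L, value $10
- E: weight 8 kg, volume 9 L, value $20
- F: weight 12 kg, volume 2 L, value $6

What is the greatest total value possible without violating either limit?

Feasible sets respecting both limits:
- A+B: weight 15, volume 7, value 77
- A+C: weight 11, volume 10, value 54
- B: weight 10, volume 5, value 50
- A+E: weight 13, volume 11, value 47
Best: $77.

$77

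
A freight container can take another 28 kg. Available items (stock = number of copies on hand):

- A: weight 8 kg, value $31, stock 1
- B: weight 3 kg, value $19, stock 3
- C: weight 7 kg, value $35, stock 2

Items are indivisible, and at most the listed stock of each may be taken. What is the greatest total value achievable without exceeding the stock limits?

$139

Best selections within weight 28 and stock limits:
- 1×A + 2×B + 2×C: weight 28, value 139
- 3×B + 2×C: weight 23, value 127
- 1×A + 3×B + 1×C: weight 24, value 123
- 1×A + 1×B + 2×C: weight 25, value 120
Best: $139.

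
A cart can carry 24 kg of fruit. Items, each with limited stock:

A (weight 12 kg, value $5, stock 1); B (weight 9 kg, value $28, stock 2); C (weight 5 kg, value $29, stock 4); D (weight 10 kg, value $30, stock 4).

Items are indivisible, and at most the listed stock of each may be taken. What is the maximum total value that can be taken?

Top feasible selections:
- 4×C: weight 20, value 116
- 1×B + 3×C: weight 24, value 115
- 2×C + 1×D: weight 20, value 88
- 3×C: weight 15, value 87
Best: $116.

$116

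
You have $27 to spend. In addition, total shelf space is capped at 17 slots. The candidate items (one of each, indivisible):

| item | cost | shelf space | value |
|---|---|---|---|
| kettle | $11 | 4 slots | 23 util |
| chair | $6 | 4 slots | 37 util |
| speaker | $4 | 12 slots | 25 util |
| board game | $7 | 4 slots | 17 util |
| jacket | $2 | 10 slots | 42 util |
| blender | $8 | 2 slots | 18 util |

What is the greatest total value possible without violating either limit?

Feasible sets respecting both limits:
- chair+jacket+blender: cost 16, shelf space 16, value 97
- kettle+jacket+blender: cost 21, shelf space 16, value 83
- chair+jacket: cost 8, shelf space 14, value 79
- kettle+chair+blender: cost 25, shelf space 10, value 78
Best: 97 util.

97 util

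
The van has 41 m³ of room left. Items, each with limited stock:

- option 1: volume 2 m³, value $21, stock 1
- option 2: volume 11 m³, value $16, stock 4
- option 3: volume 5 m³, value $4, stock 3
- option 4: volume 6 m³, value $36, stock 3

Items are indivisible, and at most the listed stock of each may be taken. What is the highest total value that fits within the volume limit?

Top feasible selections:
- 1×option 1 + 1×option 2 + 2×option 3 + 3×option 4: volume 41, value 153
- 1×option 1 + 1×option 2 + 1×option 3 + 3×option 4: volume 36, value 149
Best: $153.

$153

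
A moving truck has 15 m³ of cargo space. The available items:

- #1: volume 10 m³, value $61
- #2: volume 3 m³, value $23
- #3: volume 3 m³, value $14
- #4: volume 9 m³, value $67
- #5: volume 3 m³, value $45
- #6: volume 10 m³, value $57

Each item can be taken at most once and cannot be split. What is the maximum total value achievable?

Check high-value combinations within 15 m³:
- #2+#4+#5: volume 3+9+3=15, value 23+67+45=135
- #3+#4+#5: volume 3+9+3=15, value 14+67+45=126
- #4+#5: volume 9+3=12, value 67+45=112
- #1+#5: volume 10+3=13, value 61+45=106
- #2+#3+#4: volume 3+3+9=15, value 23+14+67=104
Best: $135.

$135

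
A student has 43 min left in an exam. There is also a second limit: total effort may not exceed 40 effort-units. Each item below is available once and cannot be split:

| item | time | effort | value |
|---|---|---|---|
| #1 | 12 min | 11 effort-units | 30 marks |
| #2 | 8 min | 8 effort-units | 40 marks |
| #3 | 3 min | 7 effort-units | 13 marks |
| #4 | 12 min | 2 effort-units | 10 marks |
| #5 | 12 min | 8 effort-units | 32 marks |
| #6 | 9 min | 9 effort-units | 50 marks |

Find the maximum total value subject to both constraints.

Feasible sets respecting both limits:
- #1+#2+#5+#6: time 41, effort 36, value 152
- #2+#3+#5+#6: time 32, effort 32, value 135
- #1+#2+#3+#6: time 32, effort 35, value 133
Best: 152 marks.

152 marks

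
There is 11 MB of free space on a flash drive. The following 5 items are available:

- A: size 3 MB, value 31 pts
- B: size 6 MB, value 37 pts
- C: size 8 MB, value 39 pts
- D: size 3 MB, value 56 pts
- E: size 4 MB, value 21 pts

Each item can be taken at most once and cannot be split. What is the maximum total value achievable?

Check high-value combinations within 11 MB:
- A+D+E: size 3+3+4=10, value 31+56+21=108
- C+D: size 8+3=11, value 39+56=95
- B+D: size 6+3=9, value 37+56=93
Best: 108 pts.

108 pts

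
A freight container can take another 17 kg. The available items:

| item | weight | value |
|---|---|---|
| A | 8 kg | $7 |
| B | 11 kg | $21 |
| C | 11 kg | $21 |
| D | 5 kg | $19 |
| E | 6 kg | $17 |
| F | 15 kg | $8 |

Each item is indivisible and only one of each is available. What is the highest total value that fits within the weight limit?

$40

This is a 0/1 knapsack; check combinations near the capacity.
- B+D: weight 11+5=16, value 21+19=40
- C+D: weight 11+5=16, value 21+19=40
- B+E: weight 11+6=17, value 21+17=38
- C+E: weight 11+6=17, value 21+17=38
- D+E: weight 5+6=11, value 19+17=36
Best: $40.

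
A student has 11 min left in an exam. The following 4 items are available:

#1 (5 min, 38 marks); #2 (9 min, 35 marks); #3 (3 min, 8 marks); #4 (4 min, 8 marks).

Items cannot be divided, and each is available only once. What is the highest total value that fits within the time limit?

This is a 0/1 knapsack; check combinations near the capacity.
- #1+#3: time 5+3=8, value 38+8=46
- #1+#4: time 5+4=9, value 38+8=46
- #1: time 5, value 38
- #2: time 9, value 35
- #3+#4: time 3+4=7, value 8+8=16
Best: 46 marks.

46 marks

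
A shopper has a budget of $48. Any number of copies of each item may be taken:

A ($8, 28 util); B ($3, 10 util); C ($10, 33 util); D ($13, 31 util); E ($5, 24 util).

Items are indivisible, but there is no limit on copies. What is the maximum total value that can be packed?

Best value-per-unit is E at 24/5; filling with it alone gives 9×24 = 216.
Optimal mix: 1×B + 9×E → cost 48, value 226.

226 util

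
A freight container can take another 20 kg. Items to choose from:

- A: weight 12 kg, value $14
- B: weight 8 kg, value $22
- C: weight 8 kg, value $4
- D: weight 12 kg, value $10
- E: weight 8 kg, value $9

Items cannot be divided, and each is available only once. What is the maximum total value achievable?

Check high-value combinations within 20 kg:
- A+B: weight 12+8=20, value 14+22=36
- B+D: weight 8+12=20, value 22+10=32
- B+E: weight 8+8=16, value 22+9=31
Best: $36.

$36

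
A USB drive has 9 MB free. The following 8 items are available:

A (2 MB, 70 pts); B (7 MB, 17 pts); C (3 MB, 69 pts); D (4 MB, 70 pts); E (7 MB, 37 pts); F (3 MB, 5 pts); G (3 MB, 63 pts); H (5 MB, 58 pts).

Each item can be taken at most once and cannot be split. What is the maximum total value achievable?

This is a 0/1 knapsack; check combinations near the capacity.
- A+C+D: size 2+3+4=9, value 70+69+70=209
- A+D+G: size 2+4+3=9, value 70+70+63=203
- A+C+G: size 2+3+3=8, value 70+69+63=202
- A+D+F: size 2+4+3=9, value 70+70+5=145
- A+C+F: size 2+3+3=8, value 70+69+5=144
Best: 209 pts.

209 pts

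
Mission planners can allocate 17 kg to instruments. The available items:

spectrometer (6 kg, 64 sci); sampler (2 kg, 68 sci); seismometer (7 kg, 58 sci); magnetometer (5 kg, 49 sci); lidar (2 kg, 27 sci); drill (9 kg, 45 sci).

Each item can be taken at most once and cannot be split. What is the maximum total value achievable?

217 sci

Check high-value combinations within 17 kg:
- spectrometer+sampler+seismometer+lidar: mass 6+2+7+2=17, value 64+68+58+27=217
- spectrometer+sampler+magnetometer+lidar: mass 6+2+5+2=15, value 64+68+49+27=208
- sampler+seismometer+magnetometer+lidar: mass 2+7+5+2=16, value 68+58+49+27=202
Best: 217 sci.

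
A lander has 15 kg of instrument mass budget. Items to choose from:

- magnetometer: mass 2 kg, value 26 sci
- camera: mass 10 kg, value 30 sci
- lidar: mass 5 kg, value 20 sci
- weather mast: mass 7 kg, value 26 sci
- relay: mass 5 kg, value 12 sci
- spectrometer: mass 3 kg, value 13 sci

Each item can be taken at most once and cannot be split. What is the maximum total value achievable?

This is a 0/1 knapsack; check combinations near the capacity.
- magnetometer+lidar+weather mast: mass 2+5+7=14, value 26+20+26=72
- magnetometer+lidar+relay+spectrometer: mass 2+5+5+3=15, value 26+20+12+13=71
- magnetometer+camera+spectrometer: mass 2+10+3=15, value 26+30+13=69
Best: 72 sci.

72 sci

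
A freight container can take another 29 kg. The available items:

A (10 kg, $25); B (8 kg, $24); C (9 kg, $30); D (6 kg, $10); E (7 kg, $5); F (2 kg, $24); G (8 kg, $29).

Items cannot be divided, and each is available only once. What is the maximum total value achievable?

$108

Check high-value combinations within 29 kg:
- A+C+F+G: weight 10+9+2+8=29, value 25+30+24+29=108
- B+C+F+G: weight 8+9+2+8=27, value 24+30+24+29=107
- A+B+C+F: weight 10+8+9+2=29, value 25+24+30+24=103
- A+B+F+G: weight 10+8+2+8=28, value 25+24+24+29=102
Best: $108.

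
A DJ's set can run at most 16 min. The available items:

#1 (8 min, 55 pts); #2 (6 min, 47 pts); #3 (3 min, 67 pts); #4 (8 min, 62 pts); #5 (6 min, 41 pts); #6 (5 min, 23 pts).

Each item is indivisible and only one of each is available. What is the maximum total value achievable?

155 pts

Check high-value combinations within 16 min:
- #2+#3+#5: duration 6+3+6=15, value 47+67+41=155
- #3+#4+#6: duration 3+8+5=16, value 67+62+23=152
- #1+#3+#6: duration 8+3+5=16, value 55+67+23=145
- #2+#3+#6: duration 6+3+5=14, value 47+67+23=137
- #3+#5+#6: duration 3+6+5=14, value 67+41+23=131
Best: 155 pts.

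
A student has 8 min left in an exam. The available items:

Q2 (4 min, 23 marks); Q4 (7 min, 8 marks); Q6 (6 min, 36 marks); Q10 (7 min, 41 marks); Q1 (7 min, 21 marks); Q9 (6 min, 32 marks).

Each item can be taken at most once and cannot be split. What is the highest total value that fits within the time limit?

This is a 0/1 knapsack; check combinations near the capacity.
- Q10: time 7, value 41
- Q6: time 6, value 36
- Q9: time 6, value 32
Best: 41 marks.

41 marks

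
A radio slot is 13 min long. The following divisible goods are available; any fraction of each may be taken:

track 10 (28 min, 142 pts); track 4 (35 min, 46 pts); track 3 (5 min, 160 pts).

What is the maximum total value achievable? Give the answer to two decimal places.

Take in order of value per unit:
- track 3 (160/5 per unit): all 5 → value 160, running total 160.00
- track 10 (142/28 per unit): 8 of 28 → value 8×142/28 = 40.5714, running total 200.57
Total 200.57.

200.57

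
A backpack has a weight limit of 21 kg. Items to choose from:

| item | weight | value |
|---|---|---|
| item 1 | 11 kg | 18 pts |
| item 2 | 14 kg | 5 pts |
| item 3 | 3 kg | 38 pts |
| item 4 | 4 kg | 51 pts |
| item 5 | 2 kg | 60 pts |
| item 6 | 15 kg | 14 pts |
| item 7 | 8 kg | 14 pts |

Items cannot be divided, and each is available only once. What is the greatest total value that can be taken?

Check high-value combinations within 21 kg:
- item 1+item 3+item 4+item 5: weight 11+3+4+2=20, value 18+38+51+60=167
- item 3+item 4+item 5+item 7: weight 3+4+2+8=17, value 38+51+60+14=163
- item 3+item 4+item 5: weight 3+4+2=9, value 38+51+60=149
- item 1+item 4+item 5: weight 11+4+2=17, value 18+51+60=129
Best: 167 pts.

167 pts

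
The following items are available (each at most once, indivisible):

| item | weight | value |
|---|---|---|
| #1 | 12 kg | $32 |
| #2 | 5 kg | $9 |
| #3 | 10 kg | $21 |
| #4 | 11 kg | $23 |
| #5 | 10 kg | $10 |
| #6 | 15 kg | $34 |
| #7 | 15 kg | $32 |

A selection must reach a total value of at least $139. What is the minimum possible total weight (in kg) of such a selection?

63

Subsets with value ≥ 139, sorted by total weight:
- #1+#3+#4+#6+#7: weight 63, value 142
- #1+#2+#3+#4+#6+#7: weight 68, value 151
Minimum weight: 63 kg.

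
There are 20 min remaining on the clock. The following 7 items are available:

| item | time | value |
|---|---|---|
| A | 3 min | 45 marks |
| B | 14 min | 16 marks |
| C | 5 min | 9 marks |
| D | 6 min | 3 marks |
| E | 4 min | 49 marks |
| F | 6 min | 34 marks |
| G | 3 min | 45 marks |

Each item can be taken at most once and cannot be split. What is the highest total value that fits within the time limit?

Check high-value combinations within 20 min:
- A+E+F+G: time 3+4+6+3=16, value 45+49+34+45=173
- A+C+E+G: time 3+5+4+3=15, value 45+9+49+45=148
- A+D+E+G: time 3+6+4+3=16, value 45+3+49+45=142
- A+E+G: time 3+4+3=10, value 45+49+45=139
- A+C+E+F: time 3+5+4+6=18, value 45+9+49+34=137
Best: 173 marks.

173 marks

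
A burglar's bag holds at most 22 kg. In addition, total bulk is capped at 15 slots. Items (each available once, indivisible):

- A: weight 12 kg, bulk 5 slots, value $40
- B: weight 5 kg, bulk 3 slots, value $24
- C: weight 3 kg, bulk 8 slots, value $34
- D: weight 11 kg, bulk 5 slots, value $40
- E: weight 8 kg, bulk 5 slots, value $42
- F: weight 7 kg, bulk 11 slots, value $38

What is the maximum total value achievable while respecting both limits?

Feasible sets respecting both limits:
- A+E: weight 20, bulk 10, value 82
- D+E: weight 19, bulk 10, value 82
- C+E: weight 11, bulk 13, value 76
- A+C: weight 15, bulk 13, value 74
Best: $82.

$82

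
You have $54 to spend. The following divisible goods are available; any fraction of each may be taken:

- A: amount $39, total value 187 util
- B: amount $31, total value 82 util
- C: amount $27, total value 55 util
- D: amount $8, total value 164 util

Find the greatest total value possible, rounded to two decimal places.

369.52

Take in order of value per unit:
- D (164/8 per unit): all 8 → value 164, running total 164.00
- A (187/39 per unit): all 39 → value 187, running total 351.00
- B (82/31 per unit): 7 of 31 → value 7×82/31 = 18.5161, running total 369.52
Total 369.52.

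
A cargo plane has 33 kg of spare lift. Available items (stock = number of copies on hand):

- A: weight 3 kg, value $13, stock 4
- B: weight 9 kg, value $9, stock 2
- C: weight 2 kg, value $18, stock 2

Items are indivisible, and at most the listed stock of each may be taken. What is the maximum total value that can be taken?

Best selections within weight 33 and stock limits:
- 4×A + 1×B + 2×C: weight 25, value 97
- 3×A + 2×B + 2×C: weight 31, value 93
Best: $97.

$97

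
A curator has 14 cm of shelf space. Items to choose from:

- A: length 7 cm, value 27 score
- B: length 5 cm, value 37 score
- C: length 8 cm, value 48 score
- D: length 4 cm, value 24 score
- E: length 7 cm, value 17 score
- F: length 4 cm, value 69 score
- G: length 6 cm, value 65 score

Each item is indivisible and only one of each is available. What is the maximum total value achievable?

158 score

Check high-value combinations within 14 cm:
- D+F+G: length 4+4+6=14, value 24+69+65=158
- F+G: length 4+6=10, value 69+65=134
- B+D+F: length 5+4+4=13, value 37+24+69=130
- C+F: length 8+4=12, value 48+69=117
- C+G: length 8+6=14, value 48+65=113
Best: 158 score.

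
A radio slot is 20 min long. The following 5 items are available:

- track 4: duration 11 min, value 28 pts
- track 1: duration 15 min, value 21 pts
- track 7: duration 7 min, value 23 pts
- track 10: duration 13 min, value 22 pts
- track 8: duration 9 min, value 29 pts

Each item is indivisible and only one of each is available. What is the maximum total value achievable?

Check high-value combinations within 20 min:
- track 4+track 8: duration 11+9=20, value 28+29=57
- track 7+track 8: duration 7+9=16, value 23+29=52
- track 4+track 7: duration 11+7=18, value 28+23=51
Best: 57 pts.

57 pts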